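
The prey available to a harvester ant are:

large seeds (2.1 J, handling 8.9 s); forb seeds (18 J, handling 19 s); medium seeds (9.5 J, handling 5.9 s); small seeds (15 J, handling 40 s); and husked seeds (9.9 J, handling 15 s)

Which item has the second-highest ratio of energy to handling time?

In descending order of E/h:
medium seeds: 9.5/5.9 = 1.61 J/s
forb seeds: 18/19 = 0.947 J/s
husked seeds: 9.9/15 = 0.66 J/s
small seeds: 15/40 = 0.375 J/s
large seeds: 2.1/8.9 = 0.236 J/s

forb seeds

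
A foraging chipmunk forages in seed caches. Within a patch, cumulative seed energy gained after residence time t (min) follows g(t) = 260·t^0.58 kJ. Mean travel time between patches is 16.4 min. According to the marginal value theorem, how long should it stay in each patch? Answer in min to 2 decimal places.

22.65 min

Optimal t* satisfies g'(t*) = g(t*)/(T + t*).
g'(t) = 0.58·260·t^-0.42. Setting 0.58·260·t^-0.42 = 260·t^0.58/(16.4+t) gives 0.58(16.4+t) = t, so 0.42·t = 0.58×16.4.
t* = 0.58×16.4/0.42 = 22.65 min.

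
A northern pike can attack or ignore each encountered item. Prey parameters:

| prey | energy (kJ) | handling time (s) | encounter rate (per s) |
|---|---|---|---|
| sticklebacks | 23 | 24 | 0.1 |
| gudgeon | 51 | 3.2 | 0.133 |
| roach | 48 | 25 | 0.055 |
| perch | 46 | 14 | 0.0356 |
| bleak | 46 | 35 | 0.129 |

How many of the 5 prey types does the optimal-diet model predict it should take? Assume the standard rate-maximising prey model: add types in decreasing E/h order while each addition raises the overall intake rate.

Rank by E/h (kJ/s): gudgeon 15.9, perch 3.29, roach 1.92, bleak 1.31, sticklebacks 0.958. Include each in turn until the next type's E/h falls below the running intake rate.
Rate on top 1: 4.758. perch: 3.29 < 4.758 → exclude; stop.
Optimal diet: gudgeon — 1 of 5 types.

1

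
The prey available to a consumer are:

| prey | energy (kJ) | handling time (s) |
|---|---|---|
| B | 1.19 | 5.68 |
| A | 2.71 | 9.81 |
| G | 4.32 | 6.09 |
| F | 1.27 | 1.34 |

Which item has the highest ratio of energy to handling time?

F

Profitability E/h (kJ/s): B = 1.19/5.68 = 0.21, A = 2.71/9.81 = 0.276, G = 4.32/6.09 = 0.709, F = 1.27/1.34 = 0.948.
Ranked: F > G > A > B.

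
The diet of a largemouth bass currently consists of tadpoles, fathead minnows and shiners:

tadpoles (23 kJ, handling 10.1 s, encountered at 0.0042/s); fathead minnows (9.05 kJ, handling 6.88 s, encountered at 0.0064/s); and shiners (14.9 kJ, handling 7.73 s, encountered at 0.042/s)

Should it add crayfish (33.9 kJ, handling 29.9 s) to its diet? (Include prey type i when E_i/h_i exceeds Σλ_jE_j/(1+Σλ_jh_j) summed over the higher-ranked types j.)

Yes

Current rate: (0.0042×23 + 0.0064×9.05 + 0.042×14.9)/(1 + 0.0042×10.1 + 0.0064×6.88 + 0.042×7.73) = 0.553 kJ/s.
Profitability of crayfish: 33.9/29.9 = 1.134 kJ/s.
1.134 > 0.553, so adding crayfish raises the average — include it.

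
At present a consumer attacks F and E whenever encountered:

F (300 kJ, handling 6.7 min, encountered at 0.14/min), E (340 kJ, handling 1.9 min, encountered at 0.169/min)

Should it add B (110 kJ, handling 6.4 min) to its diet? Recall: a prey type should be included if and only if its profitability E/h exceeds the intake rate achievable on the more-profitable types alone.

Intake rate on the current diet: R = (0.14×300 + 0.169×340) / (1 + 0.14×6.7 + 0.169×1.9) = 99.46/2.259 = 44.03 kJ/min.
B: E/h = 110/6.4 = 17.19 kJ/min.
Since 17.19 < R, time spent handling B is better spent searching.

No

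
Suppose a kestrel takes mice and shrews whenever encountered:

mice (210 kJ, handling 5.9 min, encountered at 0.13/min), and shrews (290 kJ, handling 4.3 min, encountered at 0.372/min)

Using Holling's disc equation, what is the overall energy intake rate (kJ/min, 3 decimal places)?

Energy encountered per unit search time: 0.13×210 + 0.372×290 = 135.2 kJ/min.
Handling time per unit search time: 0.13×5.9 + 0.372×4.3 = 2.367.
Rate = 135.2/(1 + 2.367) = 40.15 kJ/min.

40.153 kJ/min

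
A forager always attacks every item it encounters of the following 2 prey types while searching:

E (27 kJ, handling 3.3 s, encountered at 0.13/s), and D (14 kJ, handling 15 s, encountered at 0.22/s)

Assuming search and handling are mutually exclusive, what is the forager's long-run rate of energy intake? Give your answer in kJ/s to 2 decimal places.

R = Σλ_iE_i / (1 + Σλ_ih_i)
Numerator: 0.13×27 + 0.22×14 = 6.59
Denominator: 1 + 0.13×3.3 + 0.22×15 = 4.729
R = 6.59/4.729 = 1.394 kJ/s

1.39 kJ/s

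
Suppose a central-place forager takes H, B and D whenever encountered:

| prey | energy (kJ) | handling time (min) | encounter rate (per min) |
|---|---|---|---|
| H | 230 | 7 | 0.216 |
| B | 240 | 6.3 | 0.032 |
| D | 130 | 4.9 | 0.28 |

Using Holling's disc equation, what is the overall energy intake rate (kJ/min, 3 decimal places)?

R = Σλ_iE_i / (1 + Σλ_ih_i)
Numerator: 0.216×230 + 0.032×240 + 0.28×130 = 93.76
Denominator: 1 + 0.216×7 + 0.032×6.3 + 0.28×4.9 = 4.086
R = 93.76/4.086 = 22.95 kJ/min

22.949 kJ/min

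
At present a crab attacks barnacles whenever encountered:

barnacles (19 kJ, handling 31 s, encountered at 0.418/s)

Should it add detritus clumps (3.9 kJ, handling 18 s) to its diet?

No

Current rate: (0.418×19)/(1 + 0.418×31) = 0.569 kJ/s.
detritus clumps: E/h = 3.9/18 = 0.2167 kJ/s.
0.2167 < 0.569, so adding detritus clumps would lower the average — exclude it.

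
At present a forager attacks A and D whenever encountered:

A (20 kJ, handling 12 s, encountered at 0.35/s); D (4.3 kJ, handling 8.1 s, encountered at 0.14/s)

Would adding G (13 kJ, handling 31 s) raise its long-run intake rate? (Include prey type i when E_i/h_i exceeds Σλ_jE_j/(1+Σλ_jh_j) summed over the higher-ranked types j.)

No

On A and D alone, R = ΣλE/(1+Σλh) = 7.602/6.334 = 1.2 kJ/s.
G: E/h = 13/31 = 0.4194 kJ/s.
0.4194 < 1.2, so adding G would lower the average — exclude it.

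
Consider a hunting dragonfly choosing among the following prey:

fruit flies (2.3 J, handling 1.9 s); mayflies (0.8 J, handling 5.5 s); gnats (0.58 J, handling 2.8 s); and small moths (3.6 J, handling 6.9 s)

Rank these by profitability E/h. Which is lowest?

mayflies

Profitability E/h (J/s): fruit flies = 2.3/1.9 = 1.21, mayflies = 0.8/5.5 = 0.145, gnats = 0.58/2.8 = 0.207, small moths = 3.6/6.9 = 0.522.
Ranked: fruit flies > small moths > gnats > mayflies.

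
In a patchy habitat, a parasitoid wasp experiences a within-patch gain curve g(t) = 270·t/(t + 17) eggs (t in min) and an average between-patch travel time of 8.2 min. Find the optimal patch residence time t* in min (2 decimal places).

11.81 min

Maximise g(t)/(T+t): set derivative to zero → g'(t)(T+t) = g(t).
g'(t) = 270·17/(t + 17)². Setting 270·17/(t+17)² = 270t/[(t+17)(8.2+t)] gives 17(8.2+t) = t(t+17), so t² = 17×8.2 = 139.4.
t* = √139.4 = 11.81 min.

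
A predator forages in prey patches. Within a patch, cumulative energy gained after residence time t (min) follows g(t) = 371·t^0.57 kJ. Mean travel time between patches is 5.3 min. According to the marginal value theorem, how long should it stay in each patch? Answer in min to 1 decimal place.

By the marginal value theorem, leave when the instantaneous gain rate g'(t) equals the habitat-wide average g(t)/(T + t).
g'(t) = 0.57·371·t^-0.43. Setting 0.57·371·t^-0.43 = 371·t^0.57/(5.3+t) gives 0.57(5.3+t) = t, so 0.43·t = 0.57×5.3.
t* = 0.57×5.3/0.43 = 7.026 min.

7.0 min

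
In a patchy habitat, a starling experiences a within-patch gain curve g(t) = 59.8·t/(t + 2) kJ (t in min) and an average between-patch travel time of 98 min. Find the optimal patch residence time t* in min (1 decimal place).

Optimal t* satisfies g'(t*) = g(t*)/(T + t*).
g'(t) = 59.8·2/(t + 2)². Setting 59.8·2/(t+2)² = 59.8t/[(t+2)(98+t)] gives 2(98+t) = t(t+2), so t² = 2×98 = 196.
t* = √196 = 14 min.

14.0 min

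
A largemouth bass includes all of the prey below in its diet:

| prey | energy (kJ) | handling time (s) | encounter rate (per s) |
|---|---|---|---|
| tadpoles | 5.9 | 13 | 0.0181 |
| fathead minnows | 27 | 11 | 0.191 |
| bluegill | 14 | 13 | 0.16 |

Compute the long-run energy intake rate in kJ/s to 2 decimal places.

Energy encountered per unit search time: 0.0181×5.9 + 0.191×27 + 0.16×14 = 7.504 kJ/s.
Handling time per unit search time: 0.0181×13 + 0.191×11 + 0.16×13 = 4.416.
Rate = 7.504/(1 + 4.416) = 1.385 kJ/s.

1.39 kJ/s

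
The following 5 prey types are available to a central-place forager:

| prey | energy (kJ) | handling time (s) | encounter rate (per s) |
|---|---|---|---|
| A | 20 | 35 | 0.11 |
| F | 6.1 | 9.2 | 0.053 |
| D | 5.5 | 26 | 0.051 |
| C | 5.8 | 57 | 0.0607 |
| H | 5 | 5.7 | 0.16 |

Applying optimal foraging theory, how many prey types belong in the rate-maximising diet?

3

E/h in descending order: H 0.877, F 0.663, A 0.571, D 0.212, C 0.102 kJ/s. The optimal diet is the largest prefix of this list for which every included type satisfies E_i/h_i > R on the types above it.
Rate on top 1: 0.4184. F: 0.663 > 0.4184 → include.
Rate on top 2: 0.4681. A: 0.571 > 0.4681 → include.
Rate on top 3: 0.5318. D: 0.212 < 0.5318 → exclude; stop.
Optimal diet: H, F, A — 3 of 5 types.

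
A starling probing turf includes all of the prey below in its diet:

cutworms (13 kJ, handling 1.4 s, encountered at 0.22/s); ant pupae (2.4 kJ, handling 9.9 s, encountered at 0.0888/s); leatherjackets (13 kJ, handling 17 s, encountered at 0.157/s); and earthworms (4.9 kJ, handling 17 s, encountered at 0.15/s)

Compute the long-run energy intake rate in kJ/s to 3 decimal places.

0.790 kJ/s

Energy encountered per unit search time: 0.22×13 + 0.0888×2.4 + 0.157×13 + 0.15×4.9 = 5.849 kJ/s.
Handling time per unit search time: 0.22×1.4 + 0.0888×9.9 + 0.157×17 + 0.15×17 = 6.406.
Rate = 5.849/(1 + 6.406) = 0.7898 kJ/s.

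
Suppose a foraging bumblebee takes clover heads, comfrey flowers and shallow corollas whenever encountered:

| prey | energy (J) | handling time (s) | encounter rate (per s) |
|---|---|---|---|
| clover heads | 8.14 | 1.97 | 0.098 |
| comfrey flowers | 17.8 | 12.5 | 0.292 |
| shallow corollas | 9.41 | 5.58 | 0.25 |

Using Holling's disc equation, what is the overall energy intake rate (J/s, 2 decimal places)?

Energy encountered per unit search time: 0.098×8.14 + 0.292×17.8 + 0.25×9.41 = 8.348 J/s.
Handling time per unit search time: 0.098×1.97 + 0.292×12.5 + 0.25×5.58 = 5.238.
Rate = 8.348/(1 + 5.238) = 1.338 J/s.

1.34 J/s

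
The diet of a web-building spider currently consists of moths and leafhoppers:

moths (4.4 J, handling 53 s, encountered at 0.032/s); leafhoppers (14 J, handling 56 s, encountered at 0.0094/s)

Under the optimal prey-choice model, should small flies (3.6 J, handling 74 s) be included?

Intake rate on the current diet: R = (0.032×4.4 + 0.0094×14) / (1 + 0.032×53 + 0.0094×56) = 0.2724/3.222 = 0.08453 J/s.
small flies: E/h = 3.6/74 = 0.04865 J/s.
Since 0.04865 < R, time spent handling small flies is better spent searching.

No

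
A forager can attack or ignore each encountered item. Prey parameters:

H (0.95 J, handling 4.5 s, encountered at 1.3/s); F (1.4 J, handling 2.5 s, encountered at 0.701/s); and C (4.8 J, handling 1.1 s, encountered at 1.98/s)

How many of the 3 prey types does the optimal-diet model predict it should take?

1

Rank by E/h (J/s): C 4.36, F 0.56, H 0.211. Include each in turn until the next type's E/h falls below the running intake rate.
Rate on top 1: 2.991. F: 0.56 < 2.991 → exclude; stop.
Optimal diet: C — 1 of 3 types.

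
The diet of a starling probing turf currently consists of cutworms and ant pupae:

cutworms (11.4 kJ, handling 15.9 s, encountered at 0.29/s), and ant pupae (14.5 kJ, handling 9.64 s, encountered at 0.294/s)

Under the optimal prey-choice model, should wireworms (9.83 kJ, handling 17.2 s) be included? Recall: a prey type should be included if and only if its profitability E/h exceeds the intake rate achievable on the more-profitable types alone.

Intake rate on the current diet: R = (0.29×11.4 + 0.294×14.5) / (1 + 0.29×15.9 + 0.294×9.64) = 7.569/8.445 = 0.8963 kJ/s.
wireworms: E/h = 9.83/17.2 = 0.5715 kJ/s.
Since 0.5715 < R, time spent handling wireworms is better spent searching.

No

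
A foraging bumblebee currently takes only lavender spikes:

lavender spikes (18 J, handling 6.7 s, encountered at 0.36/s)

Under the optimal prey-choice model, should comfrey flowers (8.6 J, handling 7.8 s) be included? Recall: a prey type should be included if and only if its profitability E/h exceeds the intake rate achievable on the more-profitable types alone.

No

Current rate: (0.36×18)/(1 + 0.36×6.7) = 1.899 J/s.
comfrey flowers: E/h = 8.6/7.8 = 1.103 J/s.
Since 1.103 < R, time spent handling comfrey flowers is better spent searching.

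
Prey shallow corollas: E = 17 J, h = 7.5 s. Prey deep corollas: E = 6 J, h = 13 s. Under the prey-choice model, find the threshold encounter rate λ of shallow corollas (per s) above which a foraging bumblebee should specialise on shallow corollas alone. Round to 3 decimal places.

0.034 per s

The zero-one rule: include deep corollas iff E₂/h₂ > λE₁/(1+λh₁). Equality gives the switch point.
λE₁h₂ = E₂ + λE₂h₁ ⇒ λ = E₂/(E₁h₂ − E₂h₁) = 6/(221 − 45) = 0.03409 per s.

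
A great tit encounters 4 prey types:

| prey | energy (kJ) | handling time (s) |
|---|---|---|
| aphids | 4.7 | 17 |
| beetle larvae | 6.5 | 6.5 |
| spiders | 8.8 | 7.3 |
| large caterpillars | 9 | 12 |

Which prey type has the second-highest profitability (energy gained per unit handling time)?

beetle larvae

In descending order of E/h:
spiders: 8.8/7.3 = 1.21 kJ/s
beetle larvae: 6.5/6.5 = 1 kJ/s
large caterpillars: 9/12 = 0.75 kJ/s
aphids: 4.7/17 = 0.276 kJ/s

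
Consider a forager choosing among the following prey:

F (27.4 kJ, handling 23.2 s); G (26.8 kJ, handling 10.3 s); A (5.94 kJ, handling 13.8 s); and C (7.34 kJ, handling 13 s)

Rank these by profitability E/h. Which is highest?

G

In descending order of E/h:
G: 26.8/10.3 = 2.6 kJ/s
F: 27.4/23.2 = 1.18 kJ/s
C: 7.34/13 = 0.565 kJ/s
A: 5.94/13.8 = 0.43 kJ/s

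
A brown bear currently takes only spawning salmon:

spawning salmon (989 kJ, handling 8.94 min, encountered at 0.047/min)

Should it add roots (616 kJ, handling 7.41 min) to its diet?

On spawning salmon alone, R = ΣλE/(1+Σλh) = 46.48/1.42 = 32.73 kJ/min.
Profitability of roots: 616/7.41 = 83.13 kJ/min.
83.13 > 32.73, so adding roots raises the average — include it.

Yes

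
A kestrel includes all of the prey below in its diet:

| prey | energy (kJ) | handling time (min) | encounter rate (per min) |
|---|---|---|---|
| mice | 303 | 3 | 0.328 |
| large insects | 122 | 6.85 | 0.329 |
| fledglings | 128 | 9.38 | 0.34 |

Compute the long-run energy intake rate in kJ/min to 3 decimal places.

R = Σλ_iE_i / (1 + Σλ_ih_i)
Numerator: 0.328×303 + 0.329×122 + 0.34×128 = 183
Denominator: 1 + 0.328×3 + 0.329×6.85 + 0.34×9.38 = 7.427
R = 183/7.427 = 24.65 kJ/min

24.646 kJ/min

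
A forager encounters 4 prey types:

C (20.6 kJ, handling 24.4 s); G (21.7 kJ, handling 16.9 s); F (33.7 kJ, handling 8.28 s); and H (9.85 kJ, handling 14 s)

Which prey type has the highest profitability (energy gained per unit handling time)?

F

Profitability E/h (kJ/s): C = 20.6/24.4 = 0.844, G = 21.7/16.9 = 1.28, F = 33.7/8.28 = 4.07, H = 9.85/14 = 0.704.
Ranked: F > G > C > H.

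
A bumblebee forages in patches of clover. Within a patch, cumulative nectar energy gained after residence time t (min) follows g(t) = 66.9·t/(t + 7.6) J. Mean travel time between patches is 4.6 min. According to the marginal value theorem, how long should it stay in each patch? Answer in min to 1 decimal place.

Optimal t* satisfies g'(t*) = g(t*)/(T + t*).
g'(t) = 66.9·7.6/(t + 7.6)². Setting 66.9·7.6/(t+7.6)² = 66.9t/[(t+7.6)(4.6+t)] gives 7.6(4.6+t) = t(t+7.6), so t² = 7.6×4.6 = 34.96.
t* = √34.96 = 5.913 min.

5.9 min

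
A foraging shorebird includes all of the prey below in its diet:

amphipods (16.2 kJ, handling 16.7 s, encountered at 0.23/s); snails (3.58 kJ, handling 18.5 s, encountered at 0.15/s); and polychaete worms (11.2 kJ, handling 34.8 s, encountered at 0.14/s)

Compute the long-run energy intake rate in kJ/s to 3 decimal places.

Energy encountered per unit search time: 0.23×16.2 + 0.15×3.58 + 0.14×11.2 = 5.831 kJ/s.
Handling time per unit search time: 0.23×16.7 + 0.15×18.5 + 0.14×34.8 = 11.49.
Rate = 5.831/(1 + 11.49) = 0.4669 kJ/s.

0.467 kJ/s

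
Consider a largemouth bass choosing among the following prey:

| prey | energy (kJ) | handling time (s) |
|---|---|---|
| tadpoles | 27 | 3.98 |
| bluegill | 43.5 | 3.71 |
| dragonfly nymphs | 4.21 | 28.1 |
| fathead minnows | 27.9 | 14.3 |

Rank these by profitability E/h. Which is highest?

bluegill

Profitability E/h (kJ/s): tadpoles = 27/3.98 = 6.78, bluegill = 43.5/3.71 = 11.7, dragonfly nymphs = 4.21/28.1 = 0.15, fathead minnows = 27.9/14.3 = 1.95.
Ranked: bluegill > tadpoles > fathead minnows > dragonfly nymphs.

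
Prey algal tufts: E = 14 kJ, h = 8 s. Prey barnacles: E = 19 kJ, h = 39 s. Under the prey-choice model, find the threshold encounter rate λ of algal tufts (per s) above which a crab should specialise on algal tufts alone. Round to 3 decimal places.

0.048 per s

At the threshold, the rate on algal tufts alone equals the profitability of barnacles: λ·14/(1 + λ·8) = 19/39 = 0.4872.
Rearranging, λ(14 − 0.4872×8) = 0.4872, so λ = 0.4872/10.1 = 0.04822 per s.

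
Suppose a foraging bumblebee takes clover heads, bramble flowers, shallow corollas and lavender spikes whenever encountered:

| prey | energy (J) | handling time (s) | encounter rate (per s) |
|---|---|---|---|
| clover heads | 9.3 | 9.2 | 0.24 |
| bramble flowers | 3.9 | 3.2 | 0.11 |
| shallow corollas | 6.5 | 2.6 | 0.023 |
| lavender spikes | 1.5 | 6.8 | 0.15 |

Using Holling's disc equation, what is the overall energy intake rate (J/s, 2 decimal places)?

R = Σλ_iE_i / (1 + Σλ_ih_i)
Numerator: 0.24×9.3 + 0.11×3.9 + 0.023×6.5 + 0.15×1.5 = 3.036
Denominator: 1 + 0.24×9.2 + 0.11×3.2 + 0.023×2.6 + 0.15×6.8 = 4.64
R = 3.036/4.64 = 0.6542 J/s

0.65 J/s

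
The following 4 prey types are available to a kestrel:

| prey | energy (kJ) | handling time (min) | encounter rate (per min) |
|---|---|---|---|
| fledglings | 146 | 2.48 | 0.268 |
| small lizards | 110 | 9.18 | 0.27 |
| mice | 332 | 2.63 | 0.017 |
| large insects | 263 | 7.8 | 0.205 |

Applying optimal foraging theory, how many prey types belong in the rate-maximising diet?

3

Profitabilities (E/h, kJ/min): mice 126, fledglings 58.9, large insects 33.7, small lizards 12. Add prey in this order while the next type's profitability exceeds the intake rate on those already taken.
Rate on top 1: 5.402. fledglings: 58.9 > 5.402 → include.
Rate on top 2: 26.19. large insects: 33.7 > 26.19 → include.
Rate on top 3: 29.83. small lizards: 12 < 29.83 → exclude; stop.
Optimal diet: mice, fledglings, large insects — 3 of 4 types.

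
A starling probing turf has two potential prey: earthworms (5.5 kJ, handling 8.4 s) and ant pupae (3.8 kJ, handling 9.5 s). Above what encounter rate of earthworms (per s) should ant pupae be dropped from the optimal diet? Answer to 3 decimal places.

At the threshold, the rate on earthworms alone equals the profitability of ant pupae: λ·5.5/(1 + λ·8.4) = 3.8/9.5 = 0.4.
Rearranging, λ(5.5 − 0.4×8.4) = 0.4, so λ = 0.4/2.14 = 0.1869 per s.

0.187 per s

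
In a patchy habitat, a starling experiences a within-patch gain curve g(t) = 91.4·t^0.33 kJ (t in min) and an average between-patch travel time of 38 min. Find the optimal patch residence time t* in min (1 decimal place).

Maximise g(t)/(T+t): set derivative to zero → g'(t)(T+t) = g(t).
g'(t) = 0.33·91.4·t^-0.67. Setting 0.33·91.4·t^-0.67 = 91.4·t^0.33/(38+t) gives 0.33(38+t) = t, so 0.67·t = 0.33×38.
t* = 0.33×38/0.67 = 18.72 min.

18.7 min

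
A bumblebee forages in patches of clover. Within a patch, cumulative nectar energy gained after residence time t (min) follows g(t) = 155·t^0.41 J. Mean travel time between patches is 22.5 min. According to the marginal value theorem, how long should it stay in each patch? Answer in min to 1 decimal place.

Maximise g(t)/(T+t): set derivative to zero → g'(t)(T+t) = g(t).
g'(t) = 0.41·155·t^-0.59. Setting 0.41·155·t^-0.59 = 155·t^0.41/(22.5+t) gives 0.41(22.5+t) = t, so 0.59·t = 0.41×22.5.
t* = 0.41×22.5/0.59 = 15.64 min.

15.6 min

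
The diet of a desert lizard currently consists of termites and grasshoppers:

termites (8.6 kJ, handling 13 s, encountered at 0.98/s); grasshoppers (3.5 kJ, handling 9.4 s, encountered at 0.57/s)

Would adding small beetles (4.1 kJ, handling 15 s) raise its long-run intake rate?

No

Current rate: (0.98×8.6 + 0.57×3.5)/(1 + 0.98×13 + 0.57×9.4) = 0.5458 kJ/s.
Profitability of small beetles: 4.1/15 = 0.2733 kJ/s.
0.2733 < 0.5458, so adding small beetles would lower the average — exclude it.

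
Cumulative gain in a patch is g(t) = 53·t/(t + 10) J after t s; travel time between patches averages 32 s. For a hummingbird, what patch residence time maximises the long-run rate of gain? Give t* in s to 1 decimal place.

Maximise g(t)/(T+t): set derivative to zero → g'(t)(T+t) = g(t).
g'(t) = 53·10/(t + 10)². Setting 53·10/(t+10)² = 53t/[(t+10)(32+t)] gives 10(32+t) = t(t+10), so t² = 10×32 = 320.
t* = √320 = 17.89 s.

17.9 s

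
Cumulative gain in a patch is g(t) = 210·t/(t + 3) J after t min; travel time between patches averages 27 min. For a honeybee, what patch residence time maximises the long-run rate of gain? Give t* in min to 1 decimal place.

Maximise g(t)/(T+t): set derivative to zero → g'(t)(T+t) = g(t).
g'(t) = 210·3/(t + 3)². Setting 210·3/(t+3)² = 210t/[(t+3)(27+t)] gives 3(27+t) = t(t+3), so t² = 3×27 = 81.
t* = √81 = 9 min.

9.0 min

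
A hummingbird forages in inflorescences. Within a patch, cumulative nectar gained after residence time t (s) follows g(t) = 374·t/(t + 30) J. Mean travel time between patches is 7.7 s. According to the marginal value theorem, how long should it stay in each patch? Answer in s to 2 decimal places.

Optimal t* satisfies g'(t*) = g(t*)/(T + t*).
g'(t) = 374·30/(t + 30)². Setting 374·30/(t+30)² = 374t/[(t+30)(7.7+t)] gives 30(7.7+t) = t(t+30), so t² = 30×7.7 = 231.
t* = √231 = 15.2 s.

15.20 s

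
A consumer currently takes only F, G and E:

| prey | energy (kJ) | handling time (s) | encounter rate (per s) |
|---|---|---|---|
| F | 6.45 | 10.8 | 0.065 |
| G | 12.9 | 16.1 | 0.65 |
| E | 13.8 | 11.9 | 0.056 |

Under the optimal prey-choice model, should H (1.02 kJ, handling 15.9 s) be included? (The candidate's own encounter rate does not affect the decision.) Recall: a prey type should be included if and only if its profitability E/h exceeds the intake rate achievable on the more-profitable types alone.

No

Intake rate on the current diet: R = (0.065×6.45 + 0.65×12.9 + 0.056×13.8) / (1 + 0.065×10.8 + 0.65×16.1 + 0.056×11.9) = 9.577/12.83 = 0.7463 kJ/s.
Profitability of H: 1.02/15.9 = 0.06415 kJ/s.
0.06415 < 0.7463, so adding H would lower the average — exclude it.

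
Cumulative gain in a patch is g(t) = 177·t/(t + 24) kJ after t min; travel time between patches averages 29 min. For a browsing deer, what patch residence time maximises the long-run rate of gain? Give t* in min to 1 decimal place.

By the marginal value theorem, leave when the instantaneous gain rate g'(t) equals the habitat-wide average g(t)/(T + t).
g'(t) = 177·24/(t + 24)². Setting 177·24/(t+24)² = 177t/[(t+24)(29+t)] gives 24(29+t) = t(t+24), so t² = 24×29 = 696.
t* = √696 = 26.38 min.

26.4 min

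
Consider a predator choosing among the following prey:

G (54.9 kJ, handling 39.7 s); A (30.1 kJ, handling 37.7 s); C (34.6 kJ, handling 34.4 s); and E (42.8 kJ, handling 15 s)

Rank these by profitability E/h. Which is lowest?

A

Profitability E/h (kJ/s): G = 54.9/39.7 = 1.38, A = 30.1/37.7 = 0.798, C = 34.6/34.4 = 1.01, E = 42.8/15 = 2.85.
Ranked: E > G > C > A.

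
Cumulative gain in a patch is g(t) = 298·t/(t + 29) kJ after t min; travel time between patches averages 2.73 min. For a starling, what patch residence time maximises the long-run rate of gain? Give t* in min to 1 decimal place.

8.9 min

Maximise g(t)/(T+t): set derivative to zero → g'(t)(T+t) = g(t).
g'(t) = 298·29/(t + 29)². Setting 298·29/(t+29)² = 298t/[(t+29)(2.73+t)] gives 29(2.73+t) = t(t+29), so t² = 29×2.73 = 79.17.
t* = √79.17 = 8.898 min.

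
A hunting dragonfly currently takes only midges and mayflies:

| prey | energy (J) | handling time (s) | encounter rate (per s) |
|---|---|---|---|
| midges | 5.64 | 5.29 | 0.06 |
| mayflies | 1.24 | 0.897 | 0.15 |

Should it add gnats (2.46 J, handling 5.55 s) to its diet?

Yes

On midges and mayflies alone, R = ΣλE/(1+Σλh) = 0.5244/1.452 = 0.3612 J/s.
gnats: E/h = 2.46/5.55 = 0.4432 J/s.
0.4432 > 0.3612, so adding gnats raises the average — include it.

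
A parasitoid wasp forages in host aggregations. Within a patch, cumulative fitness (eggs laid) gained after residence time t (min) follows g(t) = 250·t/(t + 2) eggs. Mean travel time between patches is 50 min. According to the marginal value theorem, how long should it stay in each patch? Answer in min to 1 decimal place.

By the marginal value theorem, leave when the instantaneous gain rate g'(t) equals the habitat-wide average g(t)/(T + t).
g'(t) = 250·2/(t + 2)². Setting 250·2/(t+2)² = 250t/[(t+2)(50+t)] gives 2(50+t) = t(t+2), so t² = 2×50 = 100.
t* = √100 = 10 min.

10.0 min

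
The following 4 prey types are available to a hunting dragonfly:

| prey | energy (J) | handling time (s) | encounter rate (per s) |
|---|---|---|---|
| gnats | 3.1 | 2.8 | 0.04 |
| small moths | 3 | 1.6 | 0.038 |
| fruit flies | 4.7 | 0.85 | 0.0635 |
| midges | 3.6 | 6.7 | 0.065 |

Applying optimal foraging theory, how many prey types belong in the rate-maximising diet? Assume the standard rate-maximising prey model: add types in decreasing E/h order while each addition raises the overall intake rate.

Rank by E/h (J/s): fruit flies 5.53, small moths 1.88, gnats 1.11, midges 0.537. Include each in turn until the next type's E/h falls below the running intake rate.
Rate on top 1: 0.2832. small moths: 1.88 > 0.2832 → include.
Rate on top 2: 0.37. gnats: 1.11 > 0.37 → include.
Rate on top 3: 0.4373. midges: 0.537 > 0.4373 → include.
Optimal diet: fruit flies, small moths, gnats, midges — 4 of 4 types.

4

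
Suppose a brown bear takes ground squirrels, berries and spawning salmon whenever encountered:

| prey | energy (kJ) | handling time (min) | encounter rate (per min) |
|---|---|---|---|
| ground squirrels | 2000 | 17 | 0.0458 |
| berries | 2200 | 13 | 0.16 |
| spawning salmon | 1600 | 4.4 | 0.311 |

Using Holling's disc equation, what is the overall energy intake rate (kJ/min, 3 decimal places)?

Energy encountered per unit search time: 0.0458×2000 + 0.16×2200 + 0.311×1600 = 941.2 kJ/min.
Handling time per unit search time: 0.0458×17 + 0.16×13 + 0.311×4.4 = 4.227.
Rate = 941.2/(1 + 4.227) = 180.1 kJ/min.

180.065 kJ/min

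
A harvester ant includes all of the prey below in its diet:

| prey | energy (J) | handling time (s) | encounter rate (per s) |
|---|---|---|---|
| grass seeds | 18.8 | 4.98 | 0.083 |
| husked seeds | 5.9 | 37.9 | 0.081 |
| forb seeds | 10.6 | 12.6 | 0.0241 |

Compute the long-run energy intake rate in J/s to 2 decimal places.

0.48 J/s

R = Σλ_iE_i / (1 + Σλ_ih_i)
Numerator: 0.083×18.8 + 0.081×5.9 + 0.0241×10.6 = 2.294
Denominator: 1 + 0.083×4.98 + 0.081×37.9 + 0.0241×12.6 = 4.787
R = 2.294/4.787 = 0.4792 J/s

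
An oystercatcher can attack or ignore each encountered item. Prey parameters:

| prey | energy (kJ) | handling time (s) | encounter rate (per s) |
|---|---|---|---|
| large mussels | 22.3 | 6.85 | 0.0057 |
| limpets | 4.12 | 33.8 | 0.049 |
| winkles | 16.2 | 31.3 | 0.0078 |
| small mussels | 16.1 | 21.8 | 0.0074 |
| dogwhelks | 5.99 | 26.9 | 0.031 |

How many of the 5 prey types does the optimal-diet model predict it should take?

E/h in descending order: large mussels 3.26, small mussels 0.739, winkles 0.518, dogwhelks 0.223, limpets 0.122 kJ/s. The optimal diet is the largest prefix of this list for which every included type satisfies E_i/h_i > R on the types above it.
Rate on top 1: 0.1223. small mussels: 0.739 > 0.1223 → include.
Rate on top 2: 0.2051. winkles: 0.518 > 0.2051 → include.
Rate on top 3: 0.2579. dogwhelks: 0.223 < 0.2579 → exclude; stop.
Optimal diet: large mussels, small mussels, winkles — 3 of 5 types.

3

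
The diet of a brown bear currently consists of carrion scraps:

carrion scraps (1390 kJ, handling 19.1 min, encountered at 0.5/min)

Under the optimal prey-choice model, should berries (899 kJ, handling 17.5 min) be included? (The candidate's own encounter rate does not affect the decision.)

No

Current rate: (0.5×1390)/(1 + 0.5×19.1) = 65.88 kJ/min.
Profitability of berries: 899/17.5 = 51.37 kJ/min.
51.37 < 65.88, so adding berries would lower the average — exclude it.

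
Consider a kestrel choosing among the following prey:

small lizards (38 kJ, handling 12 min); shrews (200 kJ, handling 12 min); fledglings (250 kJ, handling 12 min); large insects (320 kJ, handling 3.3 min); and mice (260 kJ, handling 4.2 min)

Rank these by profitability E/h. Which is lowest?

small lizards

In descending order of E/h:
large insects: 320/3.3 = 97 kJ/min
mice: 260/4.2 = 61.9 kJ/min
fledglings: 250/12 = 20.8 kJ/min
shrews: 200/12 = 16.7 kJ/min
small lizards: 38/12 = 3.17 kJ/min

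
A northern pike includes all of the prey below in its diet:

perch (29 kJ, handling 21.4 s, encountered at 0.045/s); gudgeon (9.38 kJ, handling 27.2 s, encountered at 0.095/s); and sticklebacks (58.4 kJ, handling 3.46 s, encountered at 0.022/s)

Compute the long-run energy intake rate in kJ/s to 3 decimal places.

R = Σλ_iE_i / (1 + Σλ_ih_i)
Numerator: 0.045×29 + 0.095×9.38 + 0.022×58.4 = 3.481
Denominator: 1 + 0.045×21.4 + 0.095×27.2 + 0.022×3.46 = 4.623
R = 3.481/4.623 = 0.7529 kJ/s

0.753 kJ/s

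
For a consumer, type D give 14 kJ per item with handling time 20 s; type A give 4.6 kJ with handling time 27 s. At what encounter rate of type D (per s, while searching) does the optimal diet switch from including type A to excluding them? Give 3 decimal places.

The zero-one rule: include type A iff E₂/h₂ > λE₁/(1+λh₁). Equality gives the switch point.
λE₁h₂ = E₂ + λE₂h₁ ⇒ λ = E₂/(E₁h₂ − E₂h₁) = 4.6/(378 − 92) = 0.01608 per s.

0.016 per s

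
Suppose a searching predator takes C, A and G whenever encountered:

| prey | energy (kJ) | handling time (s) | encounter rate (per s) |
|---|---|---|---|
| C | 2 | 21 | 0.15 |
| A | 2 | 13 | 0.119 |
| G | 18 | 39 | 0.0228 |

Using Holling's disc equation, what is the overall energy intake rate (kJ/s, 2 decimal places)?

Energy encountered per unit search time: 0.15×2 + 0.119×2 + 0.0228×18 = 0.9484 kJ/s.
Handling time per unit search time: 0.15×21 + 0.119×13 + 0.0228×39 = 5.586.
Rate = 0.9484/(1 + 5.586) = 0.144 kJ/s.

0.14 kJ/s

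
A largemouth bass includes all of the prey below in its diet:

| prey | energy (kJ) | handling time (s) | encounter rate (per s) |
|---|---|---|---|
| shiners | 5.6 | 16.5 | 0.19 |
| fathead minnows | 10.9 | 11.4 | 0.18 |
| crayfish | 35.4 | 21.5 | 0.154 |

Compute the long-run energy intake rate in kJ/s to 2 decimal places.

0.89 kJ/s

R = (0.19×5.6 + 0.18×10.9 + 0.154×35.4) / (1 + 0.19×16.5 + 0.18×11.4 + 0.154×21.5) = 8.478/9.498 = 0.8926 kJ/s.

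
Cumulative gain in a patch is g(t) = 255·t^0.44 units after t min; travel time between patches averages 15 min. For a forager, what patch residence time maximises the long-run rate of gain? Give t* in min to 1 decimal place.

11.8 min

Optimal t* satisfies g'(t*) = g(t*)/(T + t*).
g'(t) = 0.44·255·t^-0.56. Setting 0.44·255·t^-0.56 = 255·t^0.44/(15+t) gives 0.44(15+t) = t, so 0.56·t = 0.44×15.
t* = 0.44×15/0.56 = 11.79 min.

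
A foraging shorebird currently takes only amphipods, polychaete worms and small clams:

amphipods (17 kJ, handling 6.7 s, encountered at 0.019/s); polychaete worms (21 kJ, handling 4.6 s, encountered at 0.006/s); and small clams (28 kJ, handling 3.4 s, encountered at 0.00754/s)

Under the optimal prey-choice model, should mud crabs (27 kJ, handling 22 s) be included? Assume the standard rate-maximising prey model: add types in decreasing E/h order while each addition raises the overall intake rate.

Yes

Current rate: (0.019×17 + 0.006×21 + 0.00754×28)/(1 + 0.019×6.7 + 0.006×4.6 + 0.00754×3.4) = 0.5592 kJ/s.
mud crabs: E/h = 27/22 = 1.227 kJ/s.
Since 1.227 > R, including mud crabs increases the long-run rate.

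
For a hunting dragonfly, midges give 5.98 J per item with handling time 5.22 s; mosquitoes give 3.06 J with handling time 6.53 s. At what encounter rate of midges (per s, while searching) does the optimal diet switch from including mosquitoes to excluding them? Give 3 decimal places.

Drop mosquitoes once their profitability E₂/h₂ falls below the rate achievable on midges alone: E₂/h₂ = λE₁/(1 + λh₁).
Solve for λ: λE₁h₂ = E₂(1 + λh₁) → λ(E₁h₂ − E₂h₁) = E₂ → λ = E₂/(E₁h₂ − E₂h₁).
λ = 3.06/(5.98×6.53 − 3.06×5.22) = 3.06/23.08 = 0.1326 per s.

0.133 per s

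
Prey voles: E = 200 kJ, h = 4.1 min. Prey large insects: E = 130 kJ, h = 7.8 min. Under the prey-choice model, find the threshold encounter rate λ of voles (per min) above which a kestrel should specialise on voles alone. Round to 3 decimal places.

0.127 per min

At the threshold, the rate on voles alone equals the profitability of large insects: λ·200/(1 + λ·4.1) = 130/7.8 = 16.67.
Rearranging, λ(200 − 16.67×4.1) = 16.67, so λ = 16.67/131.7 = 0.1266 per min.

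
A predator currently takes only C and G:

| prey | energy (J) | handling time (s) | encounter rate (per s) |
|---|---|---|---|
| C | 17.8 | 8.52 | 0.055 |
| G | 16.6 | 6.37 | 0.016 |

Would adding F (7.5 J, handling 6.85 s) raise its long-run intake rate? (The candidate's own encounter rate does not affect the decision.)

Yes

Intake rate on the current diet: R = (0.055×17.8 + 0.016×16.6) / (1 + 0.055×8.52 + 0.016×6.37) = 1.245/1.571 = 0.7925 J/s.
Profitability of F: 7.5/6.85 = 1.095 J/s.
1.095 > 0.7925, so adding F raises the average — include it.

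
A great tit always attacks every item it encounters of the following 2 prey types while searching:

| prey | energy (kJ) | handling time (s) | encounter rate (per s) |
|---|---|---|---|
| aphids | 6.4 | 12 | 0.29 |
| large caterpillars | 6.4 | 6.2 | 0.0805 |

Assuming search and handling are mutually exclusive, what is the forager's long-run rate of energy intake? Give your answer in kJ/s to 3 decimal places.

Energy encountered per unit search time: 0.29×6.4 + 0.0805×6.4 = 2.371 kJ/s.
Handling time per unit search time: 0.29×12 + 0.0805×6.2 = 3.979.
Rate = 2.371/(1 + 3.979) = 0.4762 kJ/s.

0.476 kJ/s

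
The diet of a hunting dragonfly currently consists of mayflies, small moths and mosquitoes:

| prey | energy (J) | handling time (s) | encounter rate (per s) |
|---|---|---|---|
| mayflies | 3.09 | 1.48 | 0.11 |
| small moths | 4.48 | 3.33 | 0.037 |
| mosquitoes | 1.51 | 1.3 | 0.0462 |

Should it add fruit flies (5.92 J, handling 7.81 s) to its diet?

Yes

On mayflies, small moths and mosquitoes alone, R = ΣλE/(1+Σλh) = 0.5754/1.346 = 0.4275 J/s.
Profitability of fruit flies: 5.92/7.81 = 0.758 J/s.
0.758 > 0.4275, so adding fruit flies raises the average — include it.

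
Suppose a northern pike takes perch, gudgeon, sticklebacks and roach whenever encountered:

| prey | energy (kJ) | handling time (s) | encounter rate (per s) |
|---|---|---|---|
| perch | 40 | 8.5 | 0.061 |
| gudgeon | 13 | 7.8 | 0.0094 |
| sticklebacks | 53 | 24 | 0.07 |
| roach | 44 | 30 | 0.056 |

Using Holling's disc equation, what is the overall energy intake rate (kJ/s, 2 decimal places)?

1.76 kJ/s

R = Σλ_iE_i / (1 + Σλ_ih_i)
Numerator: 0.061×40 + 0.0094×13 + 0.07×53 + 0.056×44 = 8.736
Denominator: 1 + 0.061×8.5 + 0.0094×7.8 + 0.07×24 + 0.056×30 = 4.952
R = 8.736/4.952 = 1.764 kJ/s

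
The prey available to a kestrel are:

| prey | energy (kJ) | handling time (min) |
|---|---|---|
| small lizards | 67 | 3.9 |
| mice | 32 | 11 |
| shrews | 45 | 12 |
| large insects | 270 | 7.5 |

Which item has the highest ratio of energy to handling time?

large insects

In descending order of E/h:
large insects: 270/7.5 = 36 kJ/min
small lizards: 67/3.9 = 17.2 kJ/min
shrews: 45/12 = 3.75 kJ/min
mice: 32/11 = 2.91 kJ/min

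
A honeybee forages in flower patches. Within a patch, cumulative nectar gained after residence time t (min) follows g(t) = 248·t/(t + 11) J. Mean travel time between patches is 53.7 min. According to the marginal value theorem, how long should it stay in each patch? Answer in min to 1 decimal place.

24.3 min

Maximise g(t)/(T+t): set derivative to zero → g'(t)(T+t) = g(t).
g'(t) = 248·11/(t + 11)². Setting 248·11/(t+11)² = 248t/[(t+11)(53.7+t)] gives 11(53.7+t) = t(t+11), so t² = 11×53.7 = 590.7.
t* = √590.7 = 24.3 min.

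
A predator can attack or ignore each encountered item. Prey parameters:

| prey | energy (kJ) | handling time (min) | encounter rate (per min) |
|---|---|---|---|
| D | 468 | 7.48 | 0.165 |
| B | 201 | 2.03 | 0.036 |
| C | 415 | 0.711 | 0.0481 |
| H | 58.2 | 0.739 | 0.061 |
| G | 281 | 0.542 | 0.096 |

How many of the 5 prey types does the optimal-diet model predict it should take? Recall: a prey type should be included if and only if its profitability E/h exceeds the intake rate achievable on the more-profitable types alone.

5

Profitabilities (E/h, kJ/min): C 584, G 518, B 99, H 78.8, D 62.6. Add prey in this order while the next type's profitability exceeds the intake rate on those already taken.
Rate on top 1: 19.3. G: 518 > 19.3 → include.
Rate on top 2: 43.21. B: 99 > 43.21 → include.
Rate on top 3: 46.73. H: 78.8 > 46.73 → include.
Rate on top 4: 47.93. D: 62.6 > 47.93 → include.
Optimal diet: C, G, B, H, D — 5 of 5 types.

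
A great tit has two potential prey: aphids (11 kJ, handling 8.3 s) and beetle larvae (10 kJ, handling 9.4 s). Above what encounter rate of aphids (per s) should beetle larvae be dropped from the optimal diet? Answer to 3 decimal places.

0.490 per s

Drop beetle larvae once their profitability E₂/h₂ falls below the rate achievable on aphids alone: E₂/h₂ = λE₁/(1 + λh₁).
Solve for λ: λE₁h₂ = E₂(1 + λh₁) → λ(E₁h₂ − E₂h₁) = E₂ → λ = E₂/(E₁h₂ − E₂h₁).
λ = 10/(11×9.4 − 10×8.3) = 10/20.4 = 0.4902 per s.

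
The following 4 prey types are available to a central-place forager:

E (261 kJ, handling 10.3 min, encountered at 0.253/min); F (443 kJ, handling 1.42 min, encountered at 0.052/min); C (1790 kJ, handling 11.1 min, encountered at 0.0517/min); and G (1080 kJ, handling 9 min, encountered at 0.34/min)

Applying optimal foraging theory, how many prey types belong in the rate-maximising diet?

3

Rank by E/h (kJ/min): F 312, C 161, G 120, E 25.3. Include each in turn until the next type's E/h falls below the running intake rate.
Rate on top 1: 21.45. C: 161 > 21.45 → include.
Rate on top 2: 70.15. G: 120 > 70.15 → include.
Rate on top 3: 102.6. E: 25.3 < 102.6 → exclude; stop.
Optimal diet: F, C, G — 3 of 4 types.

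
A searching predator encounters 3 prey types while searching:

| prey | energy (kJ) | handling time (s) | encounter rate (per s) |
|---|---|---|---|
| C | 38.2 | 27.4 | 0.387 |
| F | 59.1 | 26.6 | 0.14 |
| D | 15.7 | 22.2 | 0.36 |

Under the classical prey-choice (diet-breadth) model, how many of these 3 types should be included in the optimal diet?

1

Rank by E/h (kJ/s): F 2.22, C 1.39, D 0.707. Include each in turn until the next type's E/h falls below the running intake rate.
Rate on top 1: 1.751. C: 1.39 < 1.751 → exclude; stop.
Optimal diet: F — 1 of 3 types.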